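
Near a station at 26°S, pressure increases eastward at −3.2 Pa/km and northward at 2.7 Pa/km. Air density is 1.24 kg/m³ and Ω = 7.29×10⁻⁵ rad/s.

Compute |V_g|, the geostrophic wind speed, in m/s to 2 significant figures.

Coriolis parameter at 26°S:
f = 2Ω sin φ = 2 × 7.29×10⁻⁵ × sin 26° = 6.39×10⁻⁵ s⁻¹
In the Southern Hemisphere f is negative: f = −6.39×10⁻⁵ s⁻¹.
Component geostrophic relations (x east, y north):
u_g = −(1/(fρ)) ∂P/∂y,  v_g = (1/(fρ)) ∂P/∂x
u_g = −(2.7×10⁻³)/(−6.39×10⁻⁵ × 1.24) = 34.1 m/s;  v_g = (−3.2×10⁻³)/(−6.39×10⁻⁵ × 1.24) = 40.4 m/s
|V_g| = √(u_g² + v_g²) = 52.8 m/s

53 m/s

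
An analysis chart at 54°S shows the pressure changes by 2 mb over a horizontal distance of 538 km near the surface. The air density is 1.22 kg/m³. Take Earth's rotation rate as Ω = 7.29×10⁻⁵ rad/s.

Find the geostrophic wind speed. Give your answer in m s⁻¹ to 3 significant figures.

2.58 m s⁻¹

Coriolis parameter at 54°S:
f = 2Ω sin φ = 2 × 7.29×10⁻⁵ × sin 54° = 1.18×10⁻⁴ s⁻¹
Pressure gradient: |∂P/∂n| = 200 Pa / 538000 m = 3.72×10⁻⁴ Pa/m
Geostrophic balance (pressure-gradient force = Coriolis force):
V_g = (1/(fρ)) |∂P/∂n| = 3.72×10⁻⁴ / (1.18×10⁻⁴ × 1.22) = 2.58 m/s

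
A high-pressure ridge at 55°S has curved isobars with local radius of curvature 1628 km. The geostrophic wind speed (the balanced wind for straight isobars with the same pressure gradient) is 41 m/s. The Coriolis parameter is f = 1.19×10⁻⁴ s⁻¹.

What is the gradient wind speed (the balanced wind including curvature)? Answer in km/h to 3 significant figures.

Around a high, pressure-gradient force acts outward with centrifugal, so Coriolis balances both:
fV = (1/ρ)|∂P/∂n| + V²/R  →  V² − fR·V + fR·V_g = 0
With fR = 1.19×10⁻⁴ × 1628×10³ m = 194 m/s:
V = [fR − √((fR)² − 4 fR V_g)]/2 = [194 − √(194² − 4×194×41)]/2 = 58.9 m/s
Supergeostrophic (V > V_g = 41 m/s), as expected around a high.
Converting: 58.9 m/s × 3.6 = 212 km/h

212 km/h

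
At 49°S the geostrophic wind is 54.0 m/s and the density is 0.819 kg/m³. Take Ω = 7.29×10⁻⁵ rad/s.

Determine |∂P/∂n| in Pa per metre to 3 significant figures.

Coriolis parameter at 49°S:
f = 2Ω sin φ = 2 × 7.29×10⁻⁵ × sin 49° = 1.10×10⁻⁴ s⁻¹
Geostrophic balance rearranged: |∂P/∂n| = f ρ V_g
|∂P/∂n| = 1.10×10⁻⁴ × 0.819 × 54.0 = 4.87×10⁻³ Pa/m

4.87×10⁻³ Pa/m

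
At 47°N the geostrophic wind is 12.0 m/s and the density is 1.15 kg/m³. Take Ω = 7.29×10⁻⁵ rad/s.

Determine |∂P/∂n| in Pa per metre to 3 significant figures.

1.47×10⁻³ Pa/m

Coriolis parameter at 47°N:
f = 2Ω sin φ = 2 × 7.29×10⁻⁵ × sin 47° = 1.07×10⁻⁴ s⁻¹
Geostrophic balance rearranged: |∂P/∂n| = f ρ V_g
|∂P/∂n| = 1.07×10⁻⁴ × 1.15 × 12.0 = 1.47×10⁻³ Pa/m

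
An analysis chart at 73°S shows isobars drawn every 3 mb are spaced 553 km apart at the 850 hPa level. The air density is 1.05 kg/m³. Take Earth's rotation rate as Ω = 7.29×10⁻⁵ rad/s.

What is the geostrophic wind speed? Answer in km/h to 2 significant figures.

Coriolis parameter at 73°S:
f = 2Ω sin φ = 2 × 7.29×10⁻⁵ × sin 73° = 1.39×10⁻⁴ s⁻¹
Pressure gradient: |∂P/∂n| = 300 Pa / 553000 m = 5.42×10⁻⁴ Pa/m
Geostrophic balance (pressure-gradient force = Coriolis force):
V_g = (1/(fρ)) |∂P/∂n| = 5.42×10⁻⁴ / (1.39×10⁻⁴ × 1.05) = 3.71 m/s
Converting: 3.71 m/s × 3.6 = 13 km/h

13 km/h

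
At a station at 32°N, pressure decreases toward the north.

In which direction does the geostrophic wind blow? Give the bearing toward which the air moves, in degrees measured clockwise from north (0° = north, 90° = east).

090°

The pressure-gradient force points toward the north (bearing 000°).
Geostrophic balance: in the Northern Hemisphere the Coriolis force deflects motion to the right, so the geostrophic wind blows 90° to the right of the pressure-gradient force (low pressure on the left).
Rotating 000° by 90° clockwise gives 090° — the wind blows toward the east.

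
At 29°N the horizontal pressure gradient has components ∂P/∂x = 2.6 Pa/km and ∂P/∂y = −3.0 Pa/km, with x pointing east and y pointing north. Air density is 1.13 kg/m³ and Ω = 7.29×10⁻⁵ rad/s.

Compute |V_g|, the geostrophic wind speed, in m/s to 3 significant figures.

Coriolis parameter at 29°N:
f = 2Ω sin φ = 2 × 7.29×10⁻⁵ × sin 29° = 7.07×10⁻⁵ s⁻¹
Component geostrophic relations (x east, y north):
u_g = −(1/(fρ)) ∂P/∂y,  v_g = (1/(fρ)) ∂P/∂x
u_g = −(−3.0×10⁻³)/(7.07×10⁻⁵ × 1.13) = 37.6 m/s;  v_g = (2.6×10⁻³)/(7.07×10⁻⁵ × 1.13) = 32.6 m/s
|V_g| = √(u_g² + v_g²) = 49.7 m/s

49.7 m/s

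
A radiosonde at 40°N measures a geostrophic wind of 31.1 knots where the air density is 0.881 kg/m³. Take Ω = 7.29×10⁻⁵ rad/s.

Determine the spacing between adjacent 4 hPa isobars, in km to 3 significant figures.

Coriolis parameter at 40°N:
f = 2Ω sin φ = 2 × 7.29×10⁻⁵ × sin 40° = 9.37×10⁻⁵ s⁻¹
Wind speed in SI: 31.1 knots = 16.0 m/s
Geostrophic balance rearranged: |∂P/∂n| = f ρ V_g
|∂P/∂n| = 9.37×10⁻⁵ × 0.881 × 16.0 = 1.32×10⁻³ Pa/m
Isobar spacing: Δn = ΔP/|∂P/∂n| = 400 Pa / 1.32×10⁻³ Pa/m = 302803 m ≈ 303 km

303 km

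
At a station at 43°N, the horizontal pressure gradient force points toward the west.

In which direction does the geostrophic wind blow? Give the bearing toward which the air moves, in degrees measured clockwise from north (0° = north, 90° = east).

000°

The pressure-gradient force points toward the west (bearing 270°).
Geostrophic balance: in the Northern Hemisphere the Coriolis force deflects motion to the right, so the geostrophic wind blows 90° to the right of the pressure-gradient force (low pressure on the left).
Rotating 270° by 90° clockwise gives 000° — the wind blows toward the north.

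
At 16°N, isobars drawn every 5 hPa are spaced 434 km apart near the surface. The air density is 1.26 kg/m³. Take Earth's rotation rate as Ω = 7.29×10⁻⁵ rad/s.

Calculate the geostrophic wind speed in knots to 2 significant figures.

44 knots

Coriolis parameter at 16°N:
f = 2Ω sin φ = 2 × 7.29×10⁻⁵ × sin 16° = 4.02×10⁻⁵ s⁻¹
Pressure gradient: |∂P/∂n| = 500 Pa / 434000 m = 1.15×10⁻³ Pa/m
Geostrophic balance (pressure-gradient force = Coriolis force):
V_g = (1/(fρ)) |∂P/∂n| = 1.15×10⁻³ / (4.02×10⁻⁵ × 1.26) = 22.8 m/s
Converting: 22.8 m/s × 1.944 = 44 knots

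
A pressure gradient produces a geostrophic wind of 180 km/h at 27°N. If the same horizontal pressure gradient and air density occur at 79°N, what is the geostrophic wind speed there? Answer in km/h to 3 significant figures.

With the same pressure gradient and density, V_g ∝ 1/f ∝ 1/sin φ.
V₂ = V₁ · sin φ₁ / sin φ₂ = 180 × sin 27° / sin 79°
V₂ = 180 × 0.4540/0.9816 = 83.2 km/h

83.2 km/h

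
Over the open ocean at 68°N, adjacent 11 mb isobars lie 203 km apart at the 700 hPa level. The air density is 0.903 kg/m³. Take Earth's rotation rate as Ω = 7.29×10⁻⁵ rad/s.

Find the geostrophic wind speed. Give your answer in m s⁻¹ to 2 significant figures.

Coriolis parameter at 68°N:
f = 2Ω sin φ = 2 × 7.29×10⁻⁵ × sin 68° = 1.35×10⁻⁴ s⁻¹
Pressure gradient: |∂P/∂n| = 1100 Pa / 203000 m = 5.42×10⁻³ Pa/m
Geostrophic balance (pressure-gradient force = Coriolis force):
V_g = (1/(fρ)) |∂P/∂n| = 5.42×10⁻³ / (1.35×10⁻⁴ × 0.903) = 44.4 m/s

44 m s⁻¹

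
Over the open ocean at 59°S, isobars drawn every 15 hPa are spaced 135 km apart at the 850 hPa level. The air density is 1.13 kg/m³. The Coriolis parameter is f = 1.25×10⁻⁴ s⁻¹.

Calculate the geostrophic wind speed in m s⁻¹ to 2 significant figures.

79 m s⁻¹

Pressure gradient: |∂P/∂n| = 1500 Pa / 135000 m = 1.11×10⁻² Pa/m
Geostrophic balance (pressure-gradient force = Coriolis force):
V_g = (1/(fρ)) |∂P/∂n| = 1.11×10⁻² / (1.25×10⁻⁴ × 1.13) = 78.7 m/s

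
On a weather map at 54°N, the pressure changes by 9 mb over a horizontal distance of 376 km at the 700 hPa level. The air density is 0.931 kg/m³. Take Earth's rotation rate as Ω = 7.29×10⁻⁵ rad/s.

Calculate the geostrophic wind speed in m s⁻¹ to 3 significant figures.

21.8 m s⁻¹

Coriolis parameter at 54°N:
f = 2Ω sin φ = 2 × 7.29×10⁻⁵ × sin 54° = 1.18×10⁻⁴ s⁻¹
Pressure gradient: |∂P/∂n| = 900 Pa / 376000 m = 2.39×10⁻³ Pa/m
Geostrophic balance (pressure-gradient force = Coriolis force):
V_g = (1/(fρ)) |∂P/∂n| = 2.39×10⁻³ / (1.18×10⁻⁴ × 0.931) = 21.8 m/s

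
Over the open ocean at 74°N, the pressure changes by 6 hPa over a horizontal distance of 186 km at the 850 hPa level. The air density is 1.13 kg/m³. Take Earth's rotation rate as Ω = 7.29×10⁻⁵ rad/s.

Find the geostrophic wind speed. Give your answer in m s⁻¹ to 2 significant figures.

20 m s⁻¹

Coriolis parameter at 74°N:
f = 2Ω sin φ = 2 × 7.29×10⁻⁵ × sin 74° = 1.40×10⁻⁴ s⁻¹
Pressure gradient: |∂P/∂n| = 600 Pa / 186000 m = 3.23×10⁻³ Pa/m
Geostrophic balance (pressure-gradient force = Coriolis force):
V_g = (1/(fρ)) |∂P/∂n| = 3.23×10⁻³ / (1.40×10⁻⁴ × 1.13) = 20.4 m/s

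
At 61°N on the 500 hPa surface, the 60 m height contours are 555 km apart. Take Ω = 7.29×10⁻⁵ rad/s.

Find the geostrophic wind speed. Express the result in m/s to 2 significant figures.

8.3 m/s

Coriolis parameter at 61°N:
f = 2Ω sin φ = 2 × 7.29×10⁻⁵ × sin 61° = 1.28×10⁻⁴ s⁻¹
Height gradient: |∂Z/∂n| = 60 m / 555000 m = 1.08×10⁻⁴
On a pressure surface, geostrophic balance gives V_g = (g/f)|∂Z/∂n|:
V_g = 9.81 × 1.08×10⁻⁴ / 1.28×10⁻⁴ = 8.32 m/s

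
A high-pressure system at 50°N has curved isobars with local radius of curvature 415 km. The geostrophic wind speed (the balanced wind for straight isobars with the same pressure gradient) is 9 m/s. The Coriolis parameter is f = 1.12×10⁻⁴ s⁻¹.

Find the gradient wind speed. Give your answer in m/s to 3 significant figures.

Around a high, pressure-gradient force acts outward with centrifugal, so Coriolis balances both:
fV = (1/ρ)|∂P/∂n| + V²/R  →  V² − fR·V + fR·V_g = 0
With fR = 1.12×10⁻⁴ × 415×10³ m = 46.5 m/s:
V = [fR − √((fR)² − 4 fR V_g)]/2 = [46.5 − √(46.5² − 4×46.5×9)]/2 = 12.2 m/s
Supergeostrophic (V > V_g = 9 m/s), as expected around a high.

12.2 m/s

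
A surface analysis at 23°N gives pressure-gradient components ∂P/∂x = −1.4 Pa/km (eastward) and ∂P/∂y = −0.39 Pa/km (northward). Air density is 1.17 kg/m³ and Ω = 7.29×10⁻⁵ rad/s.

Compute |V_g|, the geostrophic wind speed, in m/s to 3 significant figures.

21.8 m/s

Coriolis parameter at 23°N:
f = 2Ω sin φ = 2 × 7.29×10⁻⁵ × sin 23° = 5.70×10⁻⁵ s⁻¹
Component geostrophic relations (x east, y north):
u_g = −(1/(fρ)) ∂P/∂y,  v_g = (1/(fρ)) ∂P/∂x
u_g = −(−0.39×10⁻³)/(5.70×10⁻⁵ × 1.17) = 5.85 m/s;  v_g = (−1.4×10⁻³)/(5.70×10⁻⁵ × 1.17) = −21.0 m/s
|V_g| = √(u_g² + v_g²) = 21.8 m/s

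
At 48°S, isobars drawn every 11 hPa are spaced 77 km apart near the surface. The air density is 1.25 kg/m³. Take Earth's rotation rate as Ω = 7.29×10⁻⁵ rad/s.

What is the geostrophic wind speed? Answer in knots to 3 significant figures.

Coriolis parameter at 48°S:
f = 2Ω sin φ = 2 × 7.29×10⁻⁵ × sin 48° = 1.08×10⁻⁴ s⁻¹
Pressure gradient: |∂P/∂n| = 1100 Pa / 77000 m = 1.43×10⁻² Pa/m
Geostrophic balance (pressure-gradient force = Coriolis force):
V_g = (1/(fρ)) |∂P/∂n| = 1.43×10⁻² / (1.08×10⁻⁴ × 1.25) = 105 m/s
Converting: 105 m/s × 1.944 = 205 knots

205 knots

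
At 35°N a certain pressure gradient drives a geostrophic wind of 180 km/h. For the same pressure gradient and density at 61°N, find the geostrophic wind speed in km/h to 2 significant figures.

With the same pressure gradient and density, V_g ∝ 1/f ∝ 1/sin φ.
V₂ = V₁ · sin φ₁ / sin φ₂ = 180 × sin 35° / sin 61°
V₂ = 180 × 0.5736/0.8746 = 120 km/h

120 km/h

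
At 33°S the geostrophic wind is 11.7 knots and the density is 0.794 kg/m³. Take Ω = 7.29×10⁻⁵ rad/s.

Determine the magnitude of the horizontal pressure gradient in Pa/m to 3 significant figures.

3.79×10⁻⁴ Pa/m

Coriolis parameter at 33°S:
f = 2Ω sin φ = 2 × 7.29×10⁻⁵ × sin 33° = 7.94×10⁻⁵ s⁻¹
Wind speed in SI: 11.7 knots = 6.02 m/s
Geostrophic balance rearranged: |∂P/∂n| = f ρ V_g
|∂P/∂n| = 7.94×10⁻⁵ × 0.794 × 6.02 = 3.79×10⁻⁴ Pa/m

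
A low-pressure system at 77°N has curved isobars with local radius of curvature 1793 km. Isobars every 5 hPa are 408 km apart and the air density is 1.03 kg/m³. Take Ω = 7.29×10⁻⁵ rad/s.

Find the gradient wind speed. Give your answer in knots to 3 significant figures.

15.8 knots

Coriolis parameter at 77°N:
f = 2Ω sin φ = 2 × 7.29×10⁻⁵ × sin 77° = 1.42×10⁻⁴ s⁻¹
Pressure gradient: |∂P/∂n| = 500 Pa / 408000 m = 1.23×10⁻³ Pa/m
Geostrophic speed: V_g = |∂P/∂n|/(fρ) = 1.23×10⁻³/(1.42×10⁻⁴ × 1.03) = 8.38 m/s
Around a low, centrifugal force acts outward with Coriolis, so pressure-gradient force balances both:
(1/ρ)|∂P/∂n| = fV + V²/R  →  V² + fR·V − fR·V_g = 0
With fR = 1.42×10⁻⁴ × 1793×10³ m = 255 m/s:
V = [−fR + √((fR)² + 4 fR V_g)]/2 = [−255 + √(255² + 4×255×8.38)]/2 = 8.12 m/s
Subgeostrophic (V < V_g = 8.38 m/s), as expected around a low.
Converting: 8.12 m/s × 1.944 = 15.8 knots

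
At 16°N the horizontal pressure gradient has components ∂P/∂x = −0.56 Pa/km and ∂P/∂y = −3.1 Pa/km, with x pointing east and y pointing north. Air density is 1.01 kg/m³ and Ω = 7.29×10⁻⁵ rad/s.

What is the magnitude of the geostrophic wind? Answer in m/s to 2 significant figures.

Coriolis parameter at 16°N:
f = 2Ω sin φ = 2 × 7.29×10⁻⁵ × sin 16° = 4.02×10⁻⁵ s⁻¹
Component geostrophic relations (x east, y north):
u_g = −(1/(fρ)) ∂P/∂y,  v_g = (1/(fρ)) ∂P/∂x
u_g = −(−3.1×10⁻³)/(4.02×10⁻⁵ × 1.01) = 76.4 m/s;  v_g = (−0.56×10⁻³)/(4.02×10⁻⁵ × 1.01) = −13.8 m/s
|V_g| = √(u_g² + v_g²) = 77.6 m/s

78 m/s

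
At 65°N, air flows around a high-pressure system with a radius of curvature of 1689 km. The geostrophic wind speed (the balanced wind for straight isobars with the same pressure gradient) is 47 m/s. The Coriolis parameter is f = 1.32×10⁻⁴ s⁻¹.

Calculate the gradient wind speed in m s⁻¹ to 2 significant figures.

Around a high, pressure-gradient force acts outward with centrifugal, so Coriolis balances both:
fV = (1/ρ)|∂P/∂n| + V²/R  →  V² − fR·V + fR·V_g = 0
With fR = 1.32×10⁻⁴ × 1689×10³ m = 223 m/s:
V = [fR − √((fR)² − 4 fR V_g)]/2 = [223 − √(223² − 4×223×47)]/2 = 67.3 m/s
Supergeostrophic (V > V_g = 47 m/s), as expected around a high.

67 m s⁻¹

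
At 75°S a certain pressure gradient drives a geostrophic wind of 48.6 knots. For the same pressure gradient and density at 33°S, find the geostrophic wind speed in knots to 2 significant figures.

With the same pressure gradient and density, V_g ∝ 1/f ∝ 1/sin φ.
V₂ = V₁ · sin φ₁ / sin φ₂ = 48.6 × sin 75° / sin 33°
V₂ = 48.6 × 0.9659/0.5446 = 86 knots

86 knots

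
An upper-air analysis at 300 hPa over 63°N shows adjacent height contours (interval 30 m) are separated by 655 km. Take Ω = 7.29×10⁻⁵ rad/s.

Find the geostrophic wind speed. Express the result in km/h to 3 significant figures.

Coriolis parameter at 63°N:
f = 2Ω sin φ = 2 × 7.29×10⁻⁵ × sin 63° = 1.30×10⁻⁴ s⁻¹
Height gradient: |∂Z/∂n| = 30 m / 655000 m = 4.58×10⁻⁵
On a pressure surface, geostrophic balance gives V_g = (g/f)|∂Z/∂n|:
V_g = 9.81 × 4.58×10⁻⁵ / 1.30×10⁻⁴ = 3.46 m/s
Converting: 3.46 m/s × 3.6 = 12.5 km/h

12.5 km/h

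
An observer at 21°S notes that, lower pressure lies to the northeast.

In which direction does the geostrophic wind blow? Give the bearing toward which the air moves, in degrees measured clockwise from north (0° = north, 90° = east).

315°

The pressure-gradient force points toward the northeast (bearing 045°).
Geostrophic balance: in the Southern Hemisphere the Coriolis force deflects motion to the left, so the geostrophic wind blows 90° to the left of the pressure-gradient force (low pressure on the right).
Rotating 045° by 90° counterclockwise gives 315° — the wind blows toward the northwest.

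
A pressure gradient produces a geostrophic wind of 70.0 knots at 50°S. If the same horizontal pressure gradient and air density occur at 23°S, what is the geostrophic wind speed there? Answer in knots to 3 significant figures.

137 knots

With the same pressure gradient and density, V_g ∝ 1/f ∝ 1/sin φ.
V₂ = V₁ · sin φ₁ / sin φ₂ = 70.0 × sin 50° / sin 23°
V₂ = 70.0 × 0.7660/0.3907 = 137 knots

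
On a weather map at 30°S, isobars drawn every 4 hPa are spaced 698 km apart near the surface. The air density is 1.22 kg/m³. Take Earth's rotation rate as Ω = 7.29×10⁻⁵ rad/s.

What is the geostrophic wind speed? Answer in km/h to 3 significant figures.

Coriolis parameter at 30°S:
f = 2Ω sin φ = 2 × 7.29×10⁻⁵ × sin 30° = 7.29×10⁻⁵ s⁻¹
Pressure gradient: |∂P/∂n| = 400 Pa / 698000 m = 5.73×10⁻⁴ Pa/m
Geostrophic balance (pressure-gradient force = Coriolis force):
V_g = (1/(fρ)) |∂P/∂n| = 5.73×10⁻⁴ / (7.29×10⁻⁵ × 1.22) = 6.44 m/s
Converting: 6.44 m/s × 3.6 = 23.2 km/h

23.2 km/h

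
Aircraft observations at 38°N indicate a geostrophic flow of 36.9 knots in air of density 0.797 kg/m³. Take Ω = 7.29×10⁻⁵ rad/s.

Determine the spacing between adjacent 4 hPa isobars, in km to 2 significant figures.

Coriolis parameter at 38°N:
f = 2Ω sin φ = 2 × 7.29×10⁻⁵ × sin 38° = 8.98×10⁻⁵ s⁻¹
Wind speed in SI: 36.9 knots = 19.0 m/s
Geostrophic balance rearranged: |∂P/∂n| = f ρ V_g
|∂P/∂n| = 8.98×10⁻⁵ × 0.797 × 19.0 = 1.36×10⁻³ Pa/m
Isobar spacing: Δn = ΔP/|∂P/∂n| = 400 Pa / 1.36×10⁻³ Pa/m = 294536 m ≈ 290 km

290 km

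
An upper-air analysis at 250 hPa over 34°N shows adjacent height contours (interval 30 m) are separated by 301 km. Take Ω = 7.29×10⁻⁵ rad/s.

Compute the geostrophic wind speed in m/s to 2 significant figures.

Coriolis parameter at 34°N:
f = 2Ω sin φ = 2 × 7.29×10⁻⁵ × sin 34° = 8.15×10⁻⁵ s⁻¹
Height gradient: |∂Z/∂n| = 30 m / 301000 m = 9.97×10⁻⁵
On a pressure surface, geostrophic balance gives V_g = (g/f)|∂Z/∂n|:
V_g = 9.81 × 9.97×10⁻⁵ / 8.15×10⁻⁵ = 12.0 m/s

12 m/s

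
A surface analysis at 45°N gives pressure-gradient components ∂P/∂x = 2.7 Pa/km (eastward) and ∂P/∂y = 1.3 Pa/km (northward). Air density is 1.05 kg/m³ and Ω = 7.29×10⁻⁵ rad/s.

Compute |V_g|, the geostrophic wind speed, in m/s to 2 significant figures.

28 m/s

Coriolis parameter at 45°N:
f = 2Ω sin φ = 2 × 7.29×10⁻⁵ × sin 45° = 1.03×10⁻⁴ s⁻¹
Component geostrophic relations (x east, y north):
u_g = −(1/(fρ)) ∂P/∂y,  v_g = (1/(fρ)) ∂P/∂x
u_g = −(1.3×10⁻³)/(1.03×10⁻⁴ × 1.05) = −12.0 m/s;  v_g = (2.7×10⁻³)/(1.03×10⁻⁴ × 1.05) = 24.9 m/s
|V_g| = √(u_g² + v_g²) = 27.7 m/s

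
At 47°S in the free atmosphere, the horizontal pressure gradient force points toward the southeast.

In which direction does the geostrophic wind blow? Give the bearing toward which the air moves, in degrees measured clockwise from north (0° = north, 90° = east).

045°

The pressure-gradient force points toward the southeast (bearing 135°).
Geostrophic balance: in the Southern Hemisphere the Coriolis force deflects motion to the left, so the geostrophic wind blows 90° to the left of the pressure-gradient force (low pressure on the right).
Rotating 135° by 90° counterclockwise gives 045° — the wind blows toward the northeast.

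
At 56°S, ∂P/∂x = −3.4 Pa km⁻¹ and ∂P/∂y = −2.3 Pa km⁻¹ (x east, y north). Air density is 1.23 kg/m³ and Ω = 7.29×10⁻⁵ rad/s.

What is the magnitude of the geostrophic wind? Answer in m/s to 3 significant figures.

Coriolis parameter at 56°S:
f = 2Ω sin φ = 2 × 7.29×10⁻⁵ × sin 56° = 1.21×10⁻⁴ s⁻¹
In the Southern Hemisphere f is negative: f = −1.21×10⁻⁴ s⁻¹.
Component geostrophic relations (x east, y north):
u_g = −(1/(fρ)) ∂P/∂y,  v_g = (1/(fρ)) ∂P/∂x
u_g = −(−2.3×10⁻³)/(−1.21×10⁻⁴ × 1.23) = −15.5 m/s;  v_g = (−3.4×10⁻³)/(−1.21×10⁻⁴ × 1.23) = 22.9 m/s
|V_g| = √(u_g² + v_g²) = 27.6 m/s

27.6 m/s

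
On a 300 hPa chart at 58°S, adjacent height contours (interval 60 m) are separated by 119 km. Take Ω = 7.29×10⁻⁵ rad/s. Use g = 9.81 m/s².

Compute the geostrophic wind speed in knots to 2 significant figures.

78 knots

Coriolis parameter at 58°S:
f = 2Ω sin φ = 2 × 7.29×10⁻⁵ × sin 58° = 1.24×10⁻⁴ s⁻¹
Height gradient: |∂Z/∂n| = 60 m / 119000 m = 5.04×10⁻⁴
On a pressure surface, geostrophic balance gives V_g = (g/f)|∂Z/∂n|:
V_g = 9.81 × 5.04×10⁻⁴ / 1.24×10⁻⁴ = 40.0 m/s
Converting: 40.0 m/s × 1.944 = 78 knots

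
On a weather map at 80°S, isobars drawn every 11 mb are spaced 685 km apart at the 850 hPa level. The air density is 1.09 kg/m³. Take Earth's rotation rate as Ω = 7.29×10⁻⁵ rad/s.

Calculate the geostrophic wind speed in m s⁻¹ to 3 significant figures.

10.3 m s⁻¹

Coriolis parameter at 80°S:
f = 2Ω sin φ = 2 × 7.29×10⁻⁵ × sin 80° = 1.44×10⁻⁴ s⁻¹
Pressure gradient: |∂P/∂n| = 1100 Pa / 685000 m = 1.61×10⁻³ Pa/m
Geostrophic balance (pressure-gradient force = Coriolis force):
V_g = (1/(fρ)) |∂P/∂n| = 1.61×10⁻³ / (1.44×10⁻⁴ × 1.09) = 10.3 m/s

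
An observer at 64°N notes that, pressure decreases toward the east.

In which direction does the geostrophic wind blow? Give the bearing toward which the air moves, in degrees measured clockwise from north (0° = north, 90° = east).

The pressure-gradient force points toward the east (bearing 090°).
Geostrophic balance: in the Northern Hemisphere the Coriolis force deflects motion to the right, so the geostrophic wind blows 90° to the right of the pressure-gradient force (low pressure on the left).
Rotating 090° by 90° clockwise gives 180° — the wind blows toward the south.

180°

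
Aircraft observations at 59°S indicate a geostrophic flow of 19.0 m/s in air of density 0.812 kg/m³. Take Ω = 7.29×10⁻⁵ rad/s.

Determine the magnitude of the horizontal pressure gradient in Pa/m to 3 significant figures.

Coriolis parameter at 59°S:
f = 2Ω sin φ = 2 × 7.29×10⁻⁵ × sin 59° = 1.25×10⁻⁴ s⁻¹
Geostrophic balance rearranged: |∂P/∂n| = f ρ V_g
|∂P/∂n| = 1.25×10⁻⁴ × 0.812 × 19.0 = 1.93×10⁻³ Pa/m

1.93×10⁻³ Pa/m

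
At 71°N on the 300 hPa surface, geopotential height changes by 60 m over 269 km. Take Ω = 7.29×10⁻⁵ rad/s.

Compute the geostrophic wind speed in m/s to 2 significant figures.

16 m/s

Coriolis parameter at 71°N:
f = 2Ω sin φ = 2 × 7.29×10⁻⁵ × sin 71° = 1.38×10⁻⁴ s⁻¹
Height gradient: |∂Z/∂n| = 60 m / 269000 m = 2.23×10⁻⁴
On a pressure surface, geostrophic balance gives V_g = (g/f)|∂Z/∂n|:
V_g = 9.81 × 2.23×10⁻⁴ / 1.38×10⁻⁴ = 15.9 m/s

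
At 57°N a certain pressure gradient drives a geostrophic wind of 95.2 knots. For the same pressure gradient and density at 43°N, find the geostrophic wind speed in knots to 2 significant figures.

120 knots

With the same pressure gradient and density, V_g ∝ 1/f ∝ 1/sin φ.
V₂ = V₁ · sin φ₁ / sin φ₂ = 95.2 × sin 57° / sin 43°
V₂ = 95.2 × 0.8387/0.6820 = 120 knots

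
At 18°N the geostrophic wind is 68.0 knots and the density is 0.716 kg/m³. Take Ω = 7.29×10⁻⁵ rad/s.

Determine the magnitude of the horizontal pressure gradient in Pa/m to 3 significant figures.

Coriolis parameter at 18°N:
f = 2Ω sin φ = 2 × 7.29×10⁻⁵ × sin 18° = 4.51×10⁻⁵ s⁻¹
Wind speed in SI: 68.0 knots = 35.0 m/s
Geostrophic balance rearranged: |∂P/∂n| = f ρ V_g
|∂P/∂n| = 4.51×10⁻⁵ × 0.716 × 35.0 = 1.13×10⁻³ Pa/m

1.13×10⁻³ Pa/m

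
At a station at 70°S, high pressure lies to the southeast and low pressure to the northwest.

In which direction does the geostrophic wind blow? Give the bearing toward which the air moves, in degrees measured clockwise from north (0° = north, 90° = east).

The pressure-gradient force points toward the northwest (bearing 315°).
Geostrophic balance: in the Southern Hemisphere the Coriolis force deflects motion to the left, so the geostrophic wind blows 90° to the left of the pressure-gradient force (low pressure on the right).
Rotating 315° by 90° counterclockwise gives 225° — the wind blows toward the southwest.

225°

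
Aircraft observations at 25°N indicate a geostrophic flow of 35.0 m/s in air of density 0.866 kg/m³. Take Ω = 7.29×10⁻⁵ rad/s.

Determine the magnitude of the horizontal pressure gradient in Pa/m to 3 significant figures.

Coriolis parameter at 25°N:
f = 2Ω sin φ = 2 × 7.29×10⁻⁵ × sin 25° = 6.16×10⁻⁵ s⁻¹
Geostrophic balance rearranged: |∂P/∂n| = f ρ V_g
|∂P/∂n| = 6.16×10⁻⁵ × 0.866 × 35.0 = 1.87×10⁻³ Pa/m

1.87×10⁻³ Pa/m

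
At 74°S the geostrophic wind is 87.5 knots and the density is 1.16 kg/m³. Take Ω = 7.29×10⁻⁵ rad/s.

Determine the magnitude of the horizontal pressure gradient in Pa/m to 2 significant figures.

Coriolis parameter at 74°S:
f = 2Ω sin φ = 2 × 7.29×10⁻⁵ × sin 74° = 1.40×10⁻⁴ s⁻¹
Wind speed in SI: 87.5 knots = 45.0 m/s
Geostrophic balance rearranged: |∂P/∂n| = f ρ V_g
|∂P/∂n| = 1.40×10⁻⁴ × 1.16 × 45.0 = 7.32×10⁻³ Pa/m

7.3×10⁻³ Pa/m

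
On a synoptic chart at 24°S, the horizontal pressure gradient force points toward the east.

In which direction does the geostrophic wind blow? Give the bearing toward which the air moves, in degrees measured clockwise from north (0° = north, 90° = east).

The pressure-gradient force points toward the east (bearing 090°).
Geostrophic balance: in the Southern Hemisphere the Coriolis force deflects motion to the left, so the geostrophic wind blows 90° to the left of the pressure-gradient force (low pressure on the right).
Rotating 090° by 90° counterclockwise gives 000° — the wind blows toward the north.

000°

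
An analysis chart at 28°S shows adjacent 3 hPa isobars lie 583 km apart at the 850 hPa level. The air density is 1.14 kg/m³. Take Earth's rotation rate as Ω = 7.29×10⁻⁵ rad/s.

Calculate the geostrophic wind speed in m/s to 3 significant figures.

6.59 m/s

Coriolis parameter at 28°S:
f = 2Ω sin φ = 2 × 7.29×10⁻⁵ × sin 28° = 6.84×10⁻⁵ s⁻¹
Pressure gradient: |∂P/∂n| = 300 Pa / 583000 m = 5.15×10⁻⁴ Pa/m
Geostrophic balance (pressure-gradient force = Coriolis force):
V_g = (1/(fρ)) |∂P/∂n| = 5.15×10⁻⁴ / (6.84×10⁻⁵ × 1.14) = 6.59 m/s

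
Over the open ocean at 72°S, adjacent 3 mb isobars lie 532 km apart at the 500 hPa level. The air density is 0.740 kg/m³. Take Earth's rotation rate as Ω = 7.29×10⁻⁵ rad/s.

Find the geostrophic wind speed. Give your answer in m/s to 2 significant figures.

Coriolis parameter at 72°S:
f = 2Ω sin φ = 2 × 7.29×10⁻⁵ × sin 72° = 1.39×10⁻⁴ s⁻¹
Pressure gradient: |∂P/∂n| = 300 Pa / 532000 m = 5.64×10⁻⁴ Pa/m
Geostrophic balance (pressure-gradient force = Coriolis force):
V_g = (1/(fρ)) |∂P/∂n| = 5.64×10⁻⁴ / (1.39×10⁻⁴ × 0.740) = 5.50 m/s

5.5 m/s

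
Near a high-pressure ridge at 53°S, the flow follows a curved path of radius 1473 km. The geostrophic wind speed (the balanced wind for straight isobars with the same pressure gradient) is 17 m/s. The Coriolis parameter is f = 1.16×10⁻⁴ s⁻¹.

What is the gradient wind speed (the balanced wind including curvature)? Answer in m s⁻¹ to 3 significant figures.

Around a high, pressure-gradient force acts outward with centrifugal, so Coriolis balances both:
fV = (1/ρ)|∂P/∂n| + V²/R  →  V² − fR·V + fR·V_g = 0
With fR = 1.16×10⁻⁴ × 1473×10³ m = 171 m/s:
V = [fR − √((fR)² − 4 fR V_g)]/2 = [171 − √(171² − 4×171×17)]/2 = 19.1 m/s
Supergeostrophic (V > V_g = 17 m/s), as expected around a high.

19.1 m s⁻¹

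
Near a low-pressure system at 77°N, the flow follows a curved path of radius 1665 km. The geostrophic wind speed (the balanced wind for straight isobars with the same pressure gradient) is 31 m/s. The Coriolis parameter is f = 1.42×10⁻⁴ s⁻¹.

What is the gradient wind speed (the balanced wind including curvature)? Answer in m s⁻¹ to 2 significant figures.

28 m s⁻¹

Around a low, centrifugal force acts outward with Coriolis, so pressure-gradient force balances both:
(1/ρ)|∂P/∂n| = fV + V²/R  →  V² + fR·V − fR·V_g = 0
With fR = 1.42×10⁻⁴ × 1665×10³ m = 236 m/s:
V = [−fR + √((fR)² + 4 fR V_g)]/2 = [−236 + √(236² + 4×236×31)]/2 = 27.7 m/s
Subgeostrophic (V < V_g = 31 m/s), as expected around a low.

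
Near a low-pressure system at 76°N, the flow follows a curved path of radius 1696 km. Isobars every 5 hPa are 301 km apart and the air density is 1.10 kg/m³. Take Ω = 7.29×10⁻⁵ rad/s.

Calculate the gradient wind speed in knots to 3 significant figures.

Coriolis parameter at 76°N:
f = 2Ω sin φ = 2 × 7.29×10⁻⁵ × sin 76° = 1.41×10⁻⁴ s⁻¹
Pressure gradient: |∂P/∂n| = 500 Pa / 301000 m = 1.66×10⁻³ Pa/m
Geostrophic speed: V_g = |∂P/∂n|/(fρ) = 1.66×10⁻³/(1.41×10⁻⁴ × 1.10) = 10.7 m/s
Around a low, centrifugal force acts outward with Coriolis, so pressure-gradient force balances both:
(1/ρ)|∂P/∂n| = fV + V²/R  →  V² + fR·V − fR·V_g = 0
With fR = 1.41×10⁻⁴ × 1696×10³ m = 240 m/s:
V = [−fR + √((fR)² + 4 fR V_g)]/2 = [−240 + √(240² + 4×240×10.7)]/2 = 10.2 m/s
Subgeostrophic (V < V_g = 10.7 m/s), as expected around a low.
Converting: 10.2 m/s × 1.944 = 19.9 knots

19.9 knots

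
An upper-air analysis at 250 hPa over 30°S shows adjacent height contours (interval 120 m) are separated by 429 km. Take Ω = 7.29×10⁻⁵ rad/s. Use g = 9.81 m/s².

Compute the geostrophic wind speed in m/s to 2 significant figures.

Coriolis parameter at 30°S:
f = 2Ω sin φ = 2 × 7.29×10⁻⁵ × sin 30° = 7.29×10⁻⁵ s⁻¹
Height gradient: |∂Z/∂n| = 120 m / 429000 m = 2.80×10⁻⁴
On a pressure surface, geostrophic balance gives V_g = (g/f)|∂Z/∂n|:
V_g = 9.81 × 2.80×10⁻⁴ / 7.29×10⁻⁵ = 37.6 m/s

38 m/s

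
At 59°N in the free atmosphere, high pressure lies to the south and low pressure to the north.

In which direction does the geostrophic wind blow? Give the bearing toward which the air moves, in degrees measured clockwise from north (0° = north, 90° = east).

090°

The pressure-gradient force points toward the north (bearing 000°).
Geostrophic balance: in the Northern Hemisphere the Coriolis force deflects motion to the right, so the geostrophic wind blows 90° to the right of the pressure-gradient force (low pressure on the left).
Rotating 000° by 90° clockwise gives 090° — the wind blows toward the east.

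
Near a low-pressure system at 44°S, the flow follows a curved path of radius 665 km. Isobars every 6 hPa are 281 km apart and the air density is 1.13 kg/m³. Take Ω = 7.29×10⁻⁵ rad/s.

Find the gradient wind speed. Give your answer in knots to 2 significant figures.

30 knots

Coriolis parameter at 44°S:
f = 2Ω sin φ = 2 × 7.29×10⁻⁵ × sin 44° = 1.01×10⁻⁴ s⁻¹
Pressure gradient: |∂P/∂n| = 600 Pa / 281000 m = 2.14×10⁻³ Pa/m
Geostrophic speed: V_g = |∂P/∂n|/(fρ) = 2.14×10⁻³/(1.01×10⁻⁴ × 1.13) = 18.7 m/s
Around a low, centrifugal force acts outward with Coriolis, so pressure-gradient force balances both:
(1/ρ)|∂P/∂n| = fV + V²/R  →  V² + fR·V − fR·V_g = 0
With fR = 1.01×10⁻⁴ × 665×10³ m = 67.4 m/s:
V = [−fR + √((fR)² + 4 fR V_g)]/2 = [−67.4 + √(67.4² + 4×67.4×18.7)]/2 = 15.2 m/s
Subgeostrophic (V < V_g = 18.7 m/s), as expected around a low.
Converting: 15.2 m/s × 1.944 = 30 knots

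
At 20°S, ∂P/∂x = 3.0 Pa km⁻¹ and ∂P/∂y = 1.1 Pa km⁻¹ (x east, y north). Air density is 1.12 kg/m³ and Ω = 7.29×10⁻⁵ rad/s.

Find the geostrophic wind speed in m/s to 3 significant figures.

Coriolis parameter at 20°S:
f = 2Ω sin φ = 2 × 7.29×10⁻⁵ × sin 20° = 4.99×10⁻⁵ s⁻¹
In the Southern Hemisphere f is negative: f = −4.99×10⁻⁵ s⁻¹.
Component geostrophic relations (x east, y north):
u_g = −(1/(fρ)) ∂P/∂y,  v_g = (1/(fρ)) ∂P/∂x
u_g = −(1.1×10⁻³)/(−4.99×10⁻⁵ × 1.12) = 19.7 m/s;  v_g = (3.0×10⁻³)/(−4.99×10⁻⁵ × 1.12) = −53.7 m/s
|V_g| = √(u_g² + v_g²) = 57.2 m/s

57.2 m/s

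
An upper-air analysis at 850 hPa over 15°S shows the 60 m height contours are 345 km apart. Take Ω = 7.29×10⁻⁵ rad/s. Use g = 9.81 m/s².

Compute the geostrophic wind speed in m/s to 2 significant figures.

Coriolis parameter at 15°S:
f = 2Ω sin φ = 2 × 7.29×10⁻⁵ × sin 15° = 3.77×10⁻⁵ s⁻¹
Height gradient: |∂Z/∂n| = 60 m / 345000 m = 1.74×10⁻⁴
On a pressure surface, geostrophic balance gives V_g = (g/f)|∂Z/∂n|:
V_g = 9.81 × 1.74×10⁻⁴ / 3.77×10⁻⁵ = 45.2 m/s

45 m/s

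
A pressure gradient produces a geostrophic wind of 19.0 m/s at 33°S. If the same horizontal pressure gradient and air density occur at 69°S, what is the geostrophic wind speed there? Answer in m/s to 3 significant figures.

11.1 m/s

With the same pressure gradient and density, V_g ∝ 1/f ∝ 1/sin φ.
V₂ = V₁ · sin φ₁ / sin φ₂ = 19.0 × sin 33° / sin 69°
V₂ = 19.0 × 0.5446/0.9336 = 11.1 m/s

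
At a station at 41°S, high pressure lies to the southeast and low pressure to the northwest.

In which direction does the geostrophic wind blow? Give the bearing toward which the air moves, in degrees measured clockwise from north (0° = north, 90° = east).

The pressure-gradient force points toward the northwest (bearing 315°).
Geostrophic balance: in the Southern Hemisphere the Coriolis force deflects motion to the left, so the geostrophic wind blows 90° to the left of the pressure-gradient force (low pressure on the right).
Rotating 315° by 90° counterclockwise gives 225° — the wind blows toward the southwest.

225°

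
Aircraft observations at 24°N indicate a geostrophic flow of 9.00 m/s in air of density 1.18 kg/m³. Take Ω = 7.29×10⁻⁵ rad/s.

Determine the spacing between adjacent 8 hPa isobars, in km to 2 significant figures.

1300 km

Coriolis parameter at 24°N:
f = 2Ω sin φ = 2 × 7.29×10⁻⁵ × sin 24° = 5.93×10⁻⁵ s⁻¹
Geostrophic balance rearranged: |∂P/∂n| = f ρ V_g
|∂P/∂n| = 5.93×10⁻⁵ × 1.18 × 9.00 = 6.30×10⁻⁴ Pa/m
Isobar spacing: Δn = ΔP/|∂P/∂n| = 800 Pa / 6.30×10⁻⁴ Pa/m = 1270266 m ≈ 1300 km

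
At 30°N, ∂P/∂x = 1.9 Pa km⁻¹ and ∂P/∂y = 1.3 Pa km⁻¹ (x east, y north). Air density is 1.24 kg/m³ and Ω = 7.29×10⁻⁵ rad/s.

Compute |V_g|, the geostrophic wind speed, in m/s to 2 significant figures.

Coriolis parameter at 30°N:
f = 2Ω sin φ = 2 × 7.29×10⁻⁵ × sin 30° = 7.29×10⁻⁵ s⁻¹
Component geostrophic relations (x east, y north):
u_g = −(1/(fρ)) ∂P/∂y,  v_g = (1/(fρ)) ∂P/∂x
u_g = −(1.3×10⁻³)/(7.29×10⁻⁵ × 1.24) = −14.4 m/s;  v_g = (1.9×10⁻³)/(7.29×10⁻⁵ × 1.24) = 21.0 m/s
|V_g| = √(u_g² + v_g²) = 25.5 m/s

25 m/s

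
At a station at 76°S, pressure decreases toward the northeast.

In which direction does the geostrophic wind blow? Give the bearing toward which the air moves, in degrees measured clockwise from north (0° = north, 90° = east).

The pressure-gradient force points toward the northeast (bearing 045°).
Geostrophic balance: in the Southern Hemisphere the Coriolis force deflects motion to the left, so the geostrophic wind blows 90° to the left of the pressure-gradient force (low pressure on the right).
Rotating 045° by 90° counterclockwise gives 315° — the wind blows toward the northwest.

315°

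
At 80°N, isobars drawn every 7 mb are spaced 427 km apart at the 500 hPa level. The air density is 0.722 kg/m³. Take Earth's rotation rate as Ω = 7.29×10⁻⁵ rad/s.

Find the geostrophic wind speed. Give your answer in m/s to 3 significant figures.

15.8 m/s

Coriolis parameter at 80°N:
f = 2Ω sin φ = 2 × 7.29×10⁻⁵ × sin 80° = 1.44×10⁻⁴ s⁻¹
Pressure gradient: |∂P/∂n| = 700 Pa / 427000 m = 1.64×10⁻³ Pa/m
Geostrophic balance (pressure-gradient force = Coriolis force):
V_g = (1/(fρ)) |∂P/∂n| = 1.64×10⁻³ / (1.44×10⁻⁴ × 0.722) = 15.8 m/s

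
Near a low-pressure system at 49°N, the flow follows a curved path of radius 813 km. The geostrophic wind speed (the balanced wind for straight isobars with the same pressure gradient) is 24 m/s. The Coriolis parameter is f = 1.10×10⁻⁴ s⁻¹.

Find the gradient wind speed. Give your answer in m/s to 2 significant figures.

20 m/s

Around a low, centrifugal force acts outward with Coriolis, so pressure-gradient force balances both:
(1/ρ)|∂P/∂n| = fV + V²/R  →  V² + fR·V − fR·V_g = 0
With fR = 1.10×10⁻⁴ × 813×10³ m = 89.4 m/s:
V = [−fR + √((fR)² + 4 fR V_g)]/2 = [−89.4 + √(89.4² + 4×89.4×24)]/2 = 19.7 m/s
Subgeostrophic (V < V_g = 24 m/s), as expected around a low.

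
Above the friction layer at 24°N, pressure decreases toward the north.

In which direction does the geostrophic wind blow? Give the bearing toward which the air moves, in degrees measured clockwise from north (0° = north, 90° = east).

090°

The pressure-gradient force points toward the north (bearing 000°).
Geostrophic balance: in the Northern Hemisphere the Coriolis force deflects motion to the right, so the geostrophic wind blows 90° to the right of the pressure-gradient force (low pressure on the left).
Rotating 000° by 90° clockwise gives 090° — the wind blows toward the east.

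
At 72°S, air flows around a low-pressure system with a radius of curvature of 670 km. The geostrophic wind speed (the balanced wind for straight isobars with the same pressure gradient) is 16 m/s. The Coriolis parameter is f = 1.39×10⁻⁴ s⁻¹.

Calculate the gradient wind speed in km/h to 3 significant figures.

Around a low, centrifugal force acts outward with Coriolis, so pressure-gradient force balances both:
(1/ρ)|∂P/∂n| = fV + V²/R  →  V² + fR·V − fR·V_g = 0
With fR = 1.39×10⁻⁴ × 670×10³ m = 93.1 m/s:
V = [−fR + √((fR)² + 4 fR V_g)]/2 = [−93.1 + √(93.1² + 4×93.1×16)]/2 = 13.9 m/s
Subgeostrophic (V < V_g = 16 m/s), as expected around a low.
Converting: 13.9 m/s × 3.6 = 50.1 km/h

50.1 km/h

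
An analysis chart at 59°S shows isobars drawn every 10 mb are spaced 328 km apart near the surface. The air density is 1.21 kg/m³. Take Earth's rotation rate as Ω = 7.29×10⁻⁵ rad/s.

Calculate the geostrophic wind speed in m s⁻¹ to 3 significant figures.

Coriolis parameter at 59°S:
f = 2Ω sin φ = 2 × 7.29×10⁻⁵ × sin 59° = 1.25×10⁻⁴ s⁻¹
Pressure gradient: |∂P/∂n| = 1000 Pa / 328000 m = 3.05×10⁻³ Pa/m
Geostrophic balance (pressure-gradient force = Coriolis force):
V_g = (1/(fρ)) |∂P/∂n| = 3.05×10⁻³ / (1.25×10⁻⁴ × 1.21) = 20.2 m/s

20.2 m s⁻¹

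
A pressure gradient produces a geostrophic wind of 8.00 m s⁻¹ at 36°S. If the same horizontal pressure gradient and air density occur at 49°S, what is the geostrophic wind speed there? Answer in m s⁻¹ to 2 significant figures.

With the same pressure gradient and density, V_g ∝ 1/f ∝ 1/sin φ.
V₂ = V₁ · sin φ₁ / sin φ₂ = 8.00 × sin 36° / sin 49°
V₂ = 8.00 × 0.5878/0.7547 = 6.2 m s⁻¹

6.2 m s⁻¹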